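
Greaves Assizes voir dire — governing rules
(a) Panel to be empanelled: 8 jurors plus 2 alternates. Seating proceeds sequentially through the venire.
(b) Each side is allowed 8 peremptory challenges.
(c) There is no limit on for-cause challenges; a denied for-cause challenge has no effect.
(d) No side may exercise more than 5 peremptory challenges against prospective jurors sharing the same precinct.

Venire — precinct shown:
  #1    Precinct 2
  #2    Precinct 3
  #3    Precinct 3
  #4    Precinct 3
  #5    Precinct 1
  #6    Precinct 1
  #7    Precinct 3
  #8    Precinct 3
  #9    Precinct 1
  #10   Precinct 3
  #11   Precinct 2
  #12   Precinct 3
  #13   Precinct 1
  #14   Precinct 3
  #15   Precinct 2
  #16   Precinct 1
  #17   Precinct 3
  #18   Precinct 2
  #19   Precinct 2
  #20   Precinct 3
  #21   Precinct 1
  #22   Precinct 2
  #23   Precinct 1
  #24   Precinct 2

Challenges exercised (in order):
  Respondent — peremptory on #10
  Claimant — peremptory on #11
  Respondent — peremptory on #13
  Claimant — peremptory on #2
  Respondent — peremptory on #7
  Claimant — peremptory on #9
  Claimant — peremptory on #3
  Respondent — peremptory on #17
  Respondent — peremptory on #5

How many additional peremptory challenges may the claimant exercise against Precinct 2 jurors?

4

Claimant peremptories so far: #11, #2, #9, #3 — 4 of 8 used, 4 left overall.
Against Precinct 2: #11 — 1 used; per-precinct cap 5 leaves 4.
Binding limit: min(4, 4) = 4.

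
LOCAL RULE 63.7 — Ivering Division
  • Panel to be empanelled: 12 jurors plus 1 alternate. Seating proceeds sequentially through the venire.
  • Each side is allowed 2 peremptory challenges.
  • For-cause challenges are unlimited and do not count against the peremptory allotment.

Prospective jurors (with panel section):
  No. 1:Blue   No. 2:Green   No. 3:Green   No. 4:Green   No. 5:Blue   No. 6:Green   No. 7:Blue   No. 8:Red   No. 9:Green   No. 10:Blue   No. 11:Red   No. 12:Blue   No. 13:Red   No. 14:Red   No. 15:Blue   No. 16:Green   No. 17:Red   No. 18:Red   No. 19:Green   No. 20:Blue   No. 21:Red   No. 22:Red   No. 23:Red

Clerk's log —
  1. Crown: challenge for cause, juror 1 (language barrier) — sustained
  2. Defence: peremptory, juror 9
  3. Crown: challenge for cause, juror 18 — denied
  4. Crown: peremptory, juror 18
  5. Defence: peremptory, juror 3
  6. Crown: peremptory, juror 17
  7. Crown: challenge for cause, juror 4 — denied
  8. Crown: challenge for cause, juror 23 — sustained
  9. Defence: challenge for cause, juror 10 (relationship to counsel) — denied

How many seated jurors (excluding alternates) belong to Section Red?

4

Removed: #1, #3, #9, #17, #18, #23.
Seated jurors 1–12: #2, #4, #5, #6, #7, #8, #10, #11, #12, #13, #14, #15 (alternates #16 not counted).
Of those, in Section Red: #8, #11, #13, #14 → 4.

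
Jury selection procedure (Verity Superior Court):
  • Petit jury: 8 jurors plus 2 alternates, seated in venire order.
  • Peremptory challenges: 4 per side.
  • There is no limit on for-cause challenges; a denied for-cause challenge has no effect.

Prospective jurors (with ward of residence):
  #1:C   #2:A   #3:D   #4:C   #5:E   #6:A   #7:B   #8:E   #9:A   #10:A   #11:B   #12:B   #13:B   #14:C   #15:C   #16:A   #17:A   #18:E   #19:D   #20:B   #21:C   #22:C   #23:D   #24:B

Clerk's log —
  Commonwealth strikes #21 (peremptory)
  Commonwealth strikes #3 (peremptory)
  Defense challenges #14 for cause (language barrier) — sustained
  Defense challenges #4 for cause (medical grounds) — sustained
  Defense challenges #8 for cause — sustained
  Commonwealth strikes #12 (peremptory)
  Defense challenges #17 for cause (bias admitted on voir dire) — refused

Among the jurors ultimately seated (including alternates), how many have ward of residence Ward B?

3

Removed: #3, #4, #8, #12, #14, #21.
Seated (10 incl. alternates): #1, #2, #5, #6, #7, #9, #10, #11, #13, #15.
Of those, in Ward B: #7, #11, #13 → 3.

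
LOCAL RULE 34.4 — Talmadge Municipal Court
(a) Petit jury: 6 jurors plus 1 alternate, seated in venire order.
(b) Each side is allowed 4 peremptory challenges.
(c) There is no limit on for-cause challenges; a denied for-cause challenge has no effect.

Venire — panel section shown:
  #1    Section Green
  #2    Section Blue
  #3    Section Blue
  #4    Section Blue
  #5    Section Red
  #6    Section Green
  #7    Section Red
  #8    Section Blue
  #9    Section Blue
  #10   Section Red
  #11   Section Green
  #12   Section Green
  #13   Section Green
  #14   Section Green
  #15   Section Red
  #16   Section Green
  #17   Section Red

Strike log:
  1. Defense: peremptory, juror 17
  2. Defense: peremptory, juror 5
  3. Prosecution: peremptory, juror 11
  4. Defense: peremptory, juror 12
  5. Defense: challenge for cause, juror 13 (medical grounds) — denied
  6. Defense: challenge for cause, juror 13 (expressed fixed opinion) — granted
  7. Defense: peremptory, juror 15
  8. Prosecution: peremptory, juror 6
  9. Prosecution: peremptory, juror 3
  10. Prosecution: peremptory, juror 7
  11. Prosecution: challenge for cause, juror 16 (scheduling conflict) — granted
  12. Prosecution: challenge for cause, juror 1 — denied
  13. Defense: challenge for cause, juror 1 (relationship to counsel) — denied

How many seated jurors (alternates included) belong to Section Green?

2

Removed: #3, #5, #6, #7, #11, #12, #13, #15, #16, #17.
Seated (7 incl. alternates): #1, #2, #4, #8, #9, #10, #14.
Of those, in Section Green: #1, #14 → 2.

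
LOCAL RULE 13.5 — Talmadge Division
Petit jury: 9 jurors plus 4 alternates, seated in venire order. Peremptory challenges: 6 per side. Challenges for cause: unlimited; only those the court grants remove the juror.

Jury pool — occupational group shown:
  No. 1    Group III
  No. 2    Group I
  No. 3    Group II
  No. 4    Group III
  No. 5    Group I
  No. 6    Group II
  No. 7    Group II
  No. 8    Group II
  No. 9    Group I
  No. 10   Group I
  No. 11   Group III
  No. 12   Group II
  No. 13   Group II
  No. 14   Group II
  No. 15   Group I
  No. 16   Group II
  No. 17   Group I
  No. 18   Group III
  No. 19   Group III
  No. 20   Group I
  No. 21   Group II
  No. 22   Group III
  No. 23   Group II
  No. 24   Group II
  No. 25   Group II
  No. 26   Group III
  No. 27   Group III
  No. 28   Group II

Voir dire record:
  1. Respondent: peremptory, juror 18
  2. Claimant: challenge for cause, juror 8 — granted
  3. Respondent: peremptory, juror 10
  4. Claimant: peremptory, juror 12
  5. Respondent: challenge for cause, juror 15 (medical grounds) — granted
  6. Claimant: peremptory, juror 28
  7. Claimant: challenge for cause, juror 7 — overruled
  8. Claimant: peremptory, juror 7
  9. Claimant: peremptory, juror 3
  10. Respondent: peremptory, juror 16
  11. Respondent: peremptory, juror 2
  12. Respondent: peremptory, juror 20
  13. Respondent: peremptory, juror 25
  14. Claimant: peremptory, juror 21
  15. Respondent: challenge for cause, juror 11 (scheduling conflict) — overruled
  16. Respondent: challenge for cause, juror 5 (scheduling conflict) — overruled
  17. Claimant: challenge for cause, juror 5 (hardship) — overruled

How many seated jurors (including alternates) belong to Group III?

5

Removed: #2, #3, #7, #8, #10, #12, #15, #16, #18, #20, #21, #25, #28.
Seated (13 incl. alternates): #1, #4, #5, #6, #9, #11, #13, #14, #17, #19, #22, #23, #24.
Of those, in Group III: #1, #4, #11, #19, #22 → 5.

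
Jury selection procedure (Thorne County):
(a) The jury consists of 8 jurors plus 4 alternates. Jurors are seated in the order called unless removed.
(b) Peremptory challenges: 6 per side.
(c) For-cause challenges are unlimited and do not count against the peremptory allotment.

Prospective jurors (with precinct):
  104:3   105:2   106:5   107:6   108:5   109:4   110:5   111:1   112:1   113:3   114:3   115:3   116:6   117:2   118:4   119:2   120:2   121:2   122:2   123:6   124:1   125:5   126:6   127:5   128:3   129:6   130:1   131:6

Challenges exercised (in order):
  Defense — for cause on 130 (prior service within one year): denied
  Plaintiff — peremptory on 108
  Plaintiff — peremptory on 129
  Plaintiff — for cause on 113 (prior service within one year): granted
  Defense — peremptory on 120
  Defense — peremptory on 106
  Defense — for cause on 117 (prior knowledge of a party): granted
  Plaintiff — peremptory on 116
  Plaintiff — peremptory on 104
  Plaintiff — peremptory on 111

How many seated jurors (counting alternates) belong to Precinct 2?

4

Removed: #104, #106, #108, #111, #113, #116, #117, #120, #129.
Seated (12 incl. alternates): #105, #107, #109, #110, #112, #114, #115, #118, #119, #121, #122, #123.
Of those, in Precinct 2: #105, #119, #121, #122 → 4.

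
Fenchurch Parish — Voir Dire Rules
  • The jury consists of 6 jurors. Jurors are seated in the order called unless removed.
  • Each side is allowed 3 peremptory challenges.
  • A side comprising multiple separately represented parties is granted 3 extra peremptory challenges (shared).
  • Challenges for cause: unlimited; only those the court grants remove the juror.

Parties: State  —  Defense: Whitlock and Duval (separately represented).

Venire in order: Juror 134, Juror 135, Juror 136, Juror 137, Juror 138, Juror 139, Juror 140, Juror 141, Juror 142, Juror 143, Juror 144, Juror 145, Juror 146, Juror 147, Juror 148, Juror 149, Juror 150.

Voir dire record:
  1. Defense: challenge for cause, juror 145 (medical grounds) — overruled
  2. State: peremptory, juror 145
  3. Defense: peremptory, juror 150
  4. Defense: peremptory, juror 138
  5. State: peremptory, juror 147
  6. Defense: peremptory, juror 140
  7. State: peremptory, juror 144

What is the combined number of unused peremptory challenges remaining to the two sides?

State allotment: 3. Defense allotment: 3 base + 3 multi-party = 6.
State peremptories used: #145, #147, #144 — 3.
Defense peremptories used: #150, #138, #140 — 3 (the for-cause on #145 doesn't count).
Remaining: (3 − 3) + (6 − 3) = 3.

3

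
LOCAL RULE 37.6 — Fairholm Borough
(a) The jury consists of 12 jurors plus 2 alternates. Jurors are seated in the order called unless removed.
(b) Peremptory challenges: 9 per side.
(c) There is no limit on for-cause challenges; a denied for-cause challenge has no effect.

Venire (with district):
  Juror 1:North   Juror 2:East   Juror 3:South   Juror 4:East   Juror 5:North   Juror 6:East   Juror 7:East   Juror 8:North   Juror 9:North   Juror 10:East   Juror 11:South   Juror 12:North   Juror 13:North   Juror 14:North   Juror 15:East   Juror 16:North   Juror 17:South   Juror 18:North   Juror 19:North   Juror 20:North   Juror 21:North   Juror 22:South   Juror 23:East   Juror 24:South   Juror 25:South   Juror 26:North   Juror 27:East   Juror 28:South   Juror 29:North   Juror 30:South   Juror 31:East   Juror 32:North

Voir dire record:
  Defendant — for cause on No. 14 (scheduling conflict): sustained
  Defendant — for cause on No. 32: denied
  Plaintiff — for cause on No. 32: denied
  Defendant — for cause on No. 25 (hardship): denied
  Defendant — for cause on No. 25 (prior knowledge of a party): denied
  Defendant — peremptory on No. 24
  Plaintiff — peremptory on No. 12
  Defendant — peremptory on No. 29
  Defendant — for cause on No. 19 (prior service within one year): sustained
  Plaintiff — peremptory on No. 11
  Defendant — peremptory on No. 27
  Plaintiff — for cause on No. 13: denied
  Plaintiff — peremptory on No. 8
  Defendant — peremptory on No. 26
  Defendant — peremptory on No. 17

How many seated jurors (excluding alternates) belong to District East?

6

Removed: #8, #11, #12, #14, #17, #19, #24, #26, #27, #29.
Seated jurors 1–12: #1, #2, #3, #4, #5, #6, #7, #9, #10, #13, #15, #16 (alternates #18, #20 not counted).
Of those, in District East: #2, #4, #6, #7, #10, #15 → 6.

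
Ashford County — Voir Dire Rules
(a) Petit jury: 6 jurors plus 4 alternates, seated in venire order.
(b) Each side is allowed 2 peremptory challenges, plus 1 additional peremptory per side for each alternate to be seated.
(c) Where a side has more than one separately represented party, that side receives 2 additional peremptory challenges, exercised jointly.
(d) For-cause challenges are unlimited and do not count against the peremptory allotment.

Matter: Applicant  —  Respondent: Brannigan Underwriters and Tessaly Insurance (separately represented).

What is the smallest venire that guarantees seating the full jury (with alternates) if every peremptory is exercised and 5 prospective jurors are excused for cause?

29

Seats to fill: 6 + 4 alternates = 10.
Peremptories — Applicant: 2 + 1×4 = 6; Respondent: 2 + 1×4 + 2 = 8; total 14.
For-cause removals: 5.
Minimum venire: 10 + 14 + 5 = 29.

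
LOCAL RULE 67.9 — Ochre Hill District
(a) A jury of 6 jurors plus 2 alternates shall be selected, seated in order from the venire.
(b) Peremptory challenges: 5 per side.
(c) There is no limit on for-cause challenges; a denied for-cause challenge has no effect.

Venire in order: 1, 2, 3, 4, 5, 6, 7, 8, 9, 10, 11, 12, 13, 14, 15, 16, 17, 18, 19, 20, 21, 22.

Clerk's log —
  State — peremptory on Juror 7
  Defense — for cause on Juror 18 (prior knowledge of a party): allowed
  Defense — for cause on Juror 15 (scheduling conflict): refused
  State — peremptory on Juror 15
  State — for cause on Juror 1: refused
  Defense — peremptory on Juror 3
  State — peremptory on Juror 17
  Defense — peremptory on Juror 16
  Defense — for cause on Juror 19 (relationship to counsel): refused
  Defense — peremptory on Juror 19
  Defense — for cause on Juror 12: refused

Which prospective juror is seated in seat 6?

Removed: #3, #7, #15, #16, #17, #18, #19. (#1, #12 stay — for-cause denied.)
Filling seats in venire order through position 6: #1, #2, #4, #5, #6, #8.
So seat 6 is #8.

8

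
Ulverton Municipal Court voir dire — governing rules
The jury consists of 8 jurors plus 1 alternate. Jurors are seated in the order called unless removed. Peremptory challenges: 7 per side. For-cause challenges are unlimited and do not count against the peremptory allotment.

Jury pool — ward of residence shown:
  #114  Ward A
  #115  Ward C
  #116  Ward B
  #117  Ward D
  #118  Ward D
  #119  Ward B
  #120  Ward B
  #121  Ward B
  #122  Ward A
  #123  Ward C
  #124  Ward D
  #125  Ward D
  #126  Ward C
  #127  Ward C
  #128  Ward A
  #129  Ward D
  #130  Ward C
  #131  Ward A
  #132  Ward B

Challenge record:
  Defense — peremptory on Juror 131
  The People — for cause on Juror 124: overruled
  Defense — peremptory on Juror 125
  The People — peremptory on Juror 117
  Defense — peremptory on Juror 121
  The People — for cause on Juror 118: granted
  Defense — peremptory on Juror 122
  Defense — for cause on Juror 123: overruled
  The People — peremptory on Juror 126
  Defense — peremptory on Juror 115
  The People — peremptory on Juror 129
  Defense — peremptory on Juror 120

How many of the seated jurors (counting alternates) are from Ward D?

1

Removed: #115, #117, #118, #120, #121, #122, #125, #126, #129, #131.
Seated (9 incl. alternates): #114, #116, #119, #123, #124, #127, #128, #130, #132.
Of those, in Ward D: #124 → 1.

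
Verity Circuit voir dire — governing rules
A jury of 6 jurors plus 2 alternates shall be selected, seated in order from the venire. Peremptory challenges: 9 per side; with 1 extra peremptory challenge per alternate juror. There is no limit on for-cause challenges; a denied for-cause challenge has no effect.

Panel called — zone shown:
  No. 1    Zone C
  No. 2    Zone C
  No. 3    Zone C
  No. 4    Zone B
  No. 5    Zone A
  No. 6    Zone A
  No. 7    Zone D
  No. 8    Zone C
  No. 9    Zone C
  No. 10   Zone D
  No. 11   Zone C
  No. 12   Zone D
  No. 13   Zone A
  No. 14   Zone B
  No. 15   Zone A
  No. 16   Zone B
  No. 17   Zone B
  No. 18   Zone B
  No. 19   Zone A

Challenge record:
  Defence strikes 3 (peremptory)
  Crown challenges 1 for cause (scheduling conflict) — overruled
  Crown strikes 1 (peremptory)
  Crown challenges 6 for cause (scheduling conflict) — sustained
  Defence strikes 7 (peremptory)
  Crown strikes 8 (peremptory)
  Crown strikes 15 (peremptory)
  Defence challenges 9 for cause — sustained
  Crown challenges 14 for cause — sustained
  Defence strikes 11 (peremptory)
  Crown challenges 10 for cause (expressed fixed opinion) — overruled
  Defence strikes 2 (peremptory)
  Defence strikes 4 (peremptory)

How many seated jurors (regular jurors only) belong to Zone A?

2

Removed: #1, #2, #3, #4, #6, #7, #8, #9, #11, #14, #15.
Seated jurors 1–6: #5, #10, #12, #13, #16, #17 (alternates #18, #19 not counted).
Of those, in Zone A: #5, #13 → 2.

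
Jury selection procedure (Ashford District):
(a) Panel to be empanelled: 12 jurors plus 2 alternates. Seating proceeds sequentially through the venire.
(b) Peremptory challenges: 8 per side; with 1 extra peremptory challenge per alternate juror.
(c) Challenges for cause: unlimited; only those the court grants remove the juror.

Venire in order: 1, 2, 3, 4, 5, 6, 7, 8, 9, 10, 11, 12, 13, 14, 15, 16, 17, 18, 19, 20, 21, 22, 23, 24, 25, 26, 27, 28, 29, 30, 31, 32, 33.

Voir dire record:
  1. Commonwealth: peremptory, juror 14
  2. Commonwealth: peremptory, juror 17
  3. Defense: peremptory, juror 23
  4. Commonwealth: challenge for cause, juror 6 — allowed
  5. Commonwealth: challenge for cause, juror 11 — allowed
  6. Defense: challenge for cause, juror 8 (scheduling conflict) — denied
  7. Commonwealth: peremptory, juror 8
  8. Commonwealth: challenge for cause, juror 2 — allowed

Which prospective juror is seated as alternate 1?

19

Removed: #2, #6, #8, #11, #14, #17, #23.
Seating in order: seats 1–12 → #1, #3, #4, #5, #7, #9, #10, #12, #13, #15, #16, #18; alternates → #19, #20.
So alternate 1 is #19.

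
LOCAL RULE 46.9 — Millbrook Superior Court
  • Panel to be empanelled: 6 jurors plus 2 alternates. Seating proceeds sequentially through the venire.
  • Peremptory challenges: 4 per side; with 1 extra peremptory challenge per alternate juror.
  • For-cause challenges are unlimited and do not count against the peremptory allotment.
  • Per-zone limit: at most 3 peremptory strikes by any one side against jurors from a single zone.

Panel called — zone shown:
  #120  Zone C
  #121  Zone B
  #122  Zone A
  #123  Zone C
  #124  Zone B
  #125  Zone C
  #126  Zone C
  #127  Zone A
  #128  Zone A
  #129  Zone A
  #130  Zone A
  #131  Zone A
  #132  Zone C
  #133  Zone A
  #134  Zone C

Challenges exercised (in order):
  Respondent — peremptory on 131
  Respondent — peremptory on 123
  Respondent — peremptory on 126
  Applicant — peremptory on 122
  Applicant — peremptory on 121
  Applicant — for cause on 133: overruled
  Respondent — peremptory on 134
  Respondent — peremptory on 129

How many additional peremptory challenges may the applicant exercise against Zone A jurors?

2

Applicant peremptories so far: #122, #121 — 2 of 6 used, 4 left overall.
Against Zone A: #122 — 1 used; per-zone cap 3 leaves 2.
Binding limit: min(4, 2) = 2.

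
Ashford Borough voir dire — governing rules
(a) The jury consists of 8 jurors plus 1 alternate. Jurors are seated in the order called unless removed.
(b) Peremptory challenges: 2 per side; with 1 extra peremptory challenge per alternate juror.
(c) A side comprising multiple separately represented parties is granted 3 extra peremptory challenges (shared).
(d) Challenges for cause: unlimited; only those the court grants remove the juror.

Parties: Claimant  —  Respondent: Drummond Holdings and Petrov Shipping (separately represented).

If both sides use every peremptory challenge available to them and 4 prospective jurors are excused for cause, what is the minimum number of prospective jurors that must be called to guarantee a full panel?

Seats to fill: 8 + 1 alternates = 9.
Peremptories — Claimant: 2 + 1×1 = 3; Respondent: 2 + 1×1 + 3 = 6; total 9.
For-cause removals: 4.
Minimum venire: 9 + 9 + 4 = 22.

22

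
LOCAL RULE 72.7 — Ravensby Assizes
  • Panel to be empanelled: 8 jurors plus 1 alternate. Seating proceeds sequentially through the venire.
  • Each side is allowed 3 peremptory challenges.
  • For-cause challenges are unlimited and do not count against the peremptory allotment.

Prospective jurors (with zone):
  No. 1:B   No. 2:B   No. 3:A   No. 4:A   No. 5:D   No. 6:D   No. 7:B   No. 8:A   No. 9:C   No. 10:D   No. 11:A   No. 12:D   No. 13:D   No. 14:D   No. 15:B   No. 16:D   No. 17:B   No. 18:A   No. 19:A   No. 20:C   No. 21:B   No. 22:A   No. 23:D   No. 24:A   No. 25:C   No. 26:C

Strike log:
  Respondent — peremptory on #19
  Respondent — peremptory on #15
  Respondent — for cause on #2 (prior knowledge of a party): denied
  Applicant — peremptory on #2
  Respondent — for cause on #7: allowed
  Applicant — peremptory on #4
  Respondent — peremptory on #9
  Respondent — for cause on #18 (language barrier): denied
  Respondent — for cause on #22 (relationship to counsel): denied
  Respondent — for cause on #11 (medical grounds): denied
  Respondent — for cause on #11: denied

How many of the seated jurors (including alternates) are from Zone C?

0

Removed: #2, #4, #7, #9, #15, #19.
Seated (9 incl. alternates): #1, #3, #5, #6, #8, #10, #11, #12, #13.
None of those are in Zone C → 0.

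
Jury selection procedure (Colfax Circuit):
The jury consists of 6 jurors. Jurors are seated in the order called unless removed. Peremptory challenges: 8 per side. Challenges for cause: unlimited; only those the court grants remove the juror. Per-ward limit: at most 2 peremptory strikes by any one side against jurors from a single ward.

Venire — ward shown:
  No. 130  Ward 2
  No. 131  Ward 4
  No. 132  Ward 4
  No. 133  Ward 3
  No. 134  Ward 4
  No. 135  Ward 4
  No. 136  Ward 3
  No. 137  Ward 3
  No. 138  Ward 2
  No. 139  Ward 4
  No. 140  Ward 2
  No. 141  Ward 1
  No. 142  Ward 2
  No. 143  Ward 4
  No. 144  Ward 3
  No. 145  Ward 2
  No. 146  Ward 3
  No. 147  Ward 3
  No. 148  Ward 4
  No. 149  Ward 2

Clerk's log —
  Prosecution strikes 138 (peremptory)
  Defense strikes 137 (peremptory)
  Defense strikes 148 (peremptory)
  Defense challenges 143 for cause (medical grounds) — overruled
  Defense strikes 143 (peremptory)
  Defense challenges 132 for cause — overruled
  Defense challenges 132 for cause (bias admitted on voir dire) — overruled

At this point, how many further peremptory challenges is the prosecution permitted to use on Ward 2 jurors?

Prosecution peremptories so far: #138 — 1 of 8 used, 7 left overall.
Against Ward 2: #138 — 1 used; per-ward cap 2 leaves 1.
Binding limit: min(7, 1) = 1.

1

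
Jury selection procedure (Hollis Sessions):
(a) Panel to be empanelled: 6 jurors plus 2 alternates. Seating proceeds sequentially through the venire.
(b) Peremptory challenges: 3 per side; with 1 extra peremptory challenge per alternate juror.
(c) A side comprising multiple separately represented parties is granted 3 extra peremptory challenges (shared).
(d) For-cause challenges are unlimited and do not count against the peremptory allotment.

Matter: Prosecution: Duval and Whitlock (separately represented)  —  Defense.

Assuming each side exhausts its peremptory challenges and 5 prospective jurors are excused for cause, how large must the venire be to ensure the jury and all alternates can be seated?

26

Seats to fill: 6 + 2 alternates = 8.
Peremptories — Prosecution: 3 + 1×2 + 3 = 8; Defense: 3 + 1×2 = 5; total 13.
For-cause removals: 5.
Minimum venire: 8 + 13 + 5 = 26.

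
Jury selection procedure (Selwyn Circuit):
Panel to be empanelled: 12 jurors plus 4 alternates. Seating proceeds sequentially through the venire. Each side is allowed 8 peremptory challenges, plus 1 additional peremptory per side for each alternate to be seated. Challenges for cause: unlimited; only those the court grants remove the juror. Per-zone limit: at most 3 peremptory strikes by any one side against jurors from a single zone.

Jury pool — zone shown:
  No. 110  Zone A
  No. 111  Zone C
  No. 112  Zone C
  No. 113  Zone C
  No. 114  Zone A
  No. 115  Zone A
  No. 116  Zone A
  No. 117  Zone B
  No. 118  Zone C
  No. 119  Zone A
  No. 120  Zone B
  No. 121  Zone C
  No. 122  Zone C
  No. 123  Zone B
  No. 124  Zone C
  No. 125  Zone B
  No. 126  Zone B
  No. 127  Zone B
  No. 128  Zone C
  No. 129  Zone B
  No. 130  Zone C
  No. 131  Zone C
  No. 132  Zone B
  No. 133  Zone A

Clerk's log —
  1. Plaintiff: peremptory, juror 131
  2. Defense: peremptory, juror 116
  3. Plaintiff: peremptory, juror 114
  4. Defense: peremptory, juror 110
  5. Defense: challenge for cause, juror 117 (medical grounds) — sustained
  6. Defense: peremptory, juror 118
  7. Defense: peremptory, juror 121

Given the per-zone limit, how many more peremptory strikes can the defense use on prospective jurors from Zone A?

Defense peremptories so far: #116, #110, #118, #121 — 4 of 12 used, 8 left overall.
Against Zone A: #116, #110 — 2 used; per-zone cap 3 leaves 1.
Binding limit: min(8, 1) = 1.

1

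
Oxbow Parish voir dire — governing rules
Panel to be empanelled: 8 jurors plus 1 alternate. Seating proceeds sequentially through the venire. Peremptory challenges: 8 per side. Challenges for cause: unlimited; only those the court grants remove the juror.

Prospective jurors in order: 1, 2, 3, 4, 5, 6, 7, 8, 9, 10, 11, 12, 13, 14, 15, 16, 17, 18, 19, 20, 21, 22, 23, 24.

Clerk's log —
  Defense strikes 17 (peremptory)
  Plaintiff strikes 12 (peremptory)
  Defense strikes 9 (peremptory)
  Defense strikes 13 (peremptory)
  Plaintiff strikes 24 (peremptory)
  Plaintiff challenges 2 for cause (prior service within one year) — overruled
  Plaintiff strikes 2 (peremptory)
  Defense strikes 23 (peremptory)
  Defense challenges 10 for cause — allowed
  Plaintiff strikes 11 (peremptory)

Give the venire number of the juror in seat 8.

Removed: #2, #9, #10, #11, #12, #13, #17, #23, #24.
Filling seats in venire order through position 8: #1, #3, #4, #5, #6, #7, #8, #14.
So seat 8 is #14.

14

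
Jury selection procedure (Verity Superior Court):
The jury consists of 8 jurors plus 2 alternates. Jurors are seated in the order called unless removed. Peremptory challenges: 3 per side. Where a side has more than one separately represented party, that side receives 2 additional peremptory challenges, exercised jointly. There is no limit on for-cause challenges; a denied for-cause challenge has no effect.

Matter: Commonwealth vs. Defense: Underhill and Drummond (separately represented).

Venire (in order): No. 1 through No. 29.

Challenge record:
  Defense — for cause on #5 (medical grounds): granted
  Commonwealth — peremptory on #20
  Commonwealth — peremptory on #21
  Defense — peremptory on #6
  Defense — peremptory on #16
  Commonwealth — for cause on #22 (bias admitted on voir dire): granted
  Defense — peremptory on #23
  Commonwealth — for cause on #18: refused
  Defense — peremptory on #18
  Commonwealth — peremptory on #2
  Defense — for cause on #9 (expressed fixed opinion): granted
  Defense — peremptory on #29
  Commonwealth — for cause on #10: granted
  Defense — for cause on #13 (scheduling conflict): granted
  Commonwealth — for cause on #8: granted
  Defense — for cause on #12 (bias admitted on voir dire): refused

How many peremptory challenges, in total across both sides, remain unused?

0

Commonwealth allotment: 3. Defense allotment: 3 base + 2 multi-party = 5.
Commonwealth peremptories used: #20, #21, #2 — 3 (for-cause on #22, #18, #10, #8 don't count).
Defense peremptories used: #6, #16, #23, #18, #29 — 5 (for-cause on #5, #9, #13, #12 don't count).
Remaining: (3 − 3) + (5 − 5) = 0.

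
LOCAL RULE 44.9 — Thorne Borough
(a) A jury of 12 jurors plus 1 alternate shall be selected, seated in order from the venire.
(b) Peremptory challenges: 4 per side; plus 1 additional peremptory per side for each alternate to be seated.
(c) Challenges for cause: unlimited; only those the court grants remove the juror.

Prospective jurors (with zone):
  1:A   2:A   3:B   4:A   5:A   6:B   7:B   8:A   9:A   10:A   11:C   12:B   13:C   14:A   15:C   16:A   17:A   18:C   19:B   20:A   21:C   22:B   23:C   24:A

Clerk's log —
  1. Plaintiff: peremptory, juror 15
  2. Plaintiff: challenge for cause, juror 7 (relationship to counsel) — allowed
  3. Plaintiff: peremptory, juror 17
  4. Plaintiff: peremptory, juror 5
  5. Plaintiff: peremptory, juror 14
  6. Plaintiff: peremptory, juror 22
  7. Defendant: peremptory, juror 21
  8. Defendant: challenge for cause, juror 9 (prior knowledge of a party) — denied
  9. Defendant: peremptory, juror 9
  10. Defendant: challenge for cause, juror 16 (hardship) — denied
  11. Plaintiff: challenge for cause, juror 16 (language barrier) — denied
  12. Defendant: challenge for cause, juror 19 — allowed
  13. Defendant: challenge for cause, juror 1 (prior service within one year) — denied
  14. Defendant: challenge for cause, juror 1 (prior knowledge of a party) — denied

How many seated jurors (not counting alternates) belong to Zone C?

Removed: #5, #7, #9, #14, #15, #17, #19, #21, #22.
Seated jurors 1–12: #1, #2, #3, #4, #6, #8, #10, #11, #12, #13, #16, #18 (alternates #20 not counted).
Of those, in Zone C: #11, #13, #18 → 3.

3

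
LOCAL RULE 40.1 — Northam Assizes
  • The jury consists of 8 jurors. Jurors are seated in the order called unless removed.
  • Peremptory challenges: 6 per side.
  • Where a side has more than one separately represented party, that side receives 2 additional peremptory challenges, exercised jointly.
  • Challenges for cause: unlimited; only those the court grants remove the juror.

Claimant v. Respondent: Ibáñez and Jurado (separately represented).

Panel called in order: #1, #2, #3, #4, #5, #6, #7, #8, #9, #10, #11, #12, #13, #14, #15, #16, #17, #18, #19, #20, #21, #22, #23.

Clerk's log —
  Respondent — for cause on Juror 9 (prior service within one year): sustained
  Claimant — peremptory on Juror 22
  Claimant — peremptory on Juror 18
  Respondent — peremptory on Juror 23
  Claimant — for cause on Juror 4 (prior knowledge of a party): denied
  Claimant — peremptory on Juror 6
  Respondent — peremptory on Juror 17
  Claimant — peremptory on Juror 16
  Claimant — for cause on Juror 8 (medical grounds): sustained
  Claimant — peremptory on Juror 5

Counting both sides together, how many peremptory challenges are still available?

7

Claimant allotment: 6. Respondent allotment: 6 base + 2 multi-party = 8.
Claimant peremptories used: #22, #18, #6, #16, #5 — 5 (for-cause on #4, #8 don't count).
Respondent peremptories used: #23, #17 — 2 (the for-cause on #9 doesn't count).
Remaining: (6 − 5) + (8 − 2) = 7.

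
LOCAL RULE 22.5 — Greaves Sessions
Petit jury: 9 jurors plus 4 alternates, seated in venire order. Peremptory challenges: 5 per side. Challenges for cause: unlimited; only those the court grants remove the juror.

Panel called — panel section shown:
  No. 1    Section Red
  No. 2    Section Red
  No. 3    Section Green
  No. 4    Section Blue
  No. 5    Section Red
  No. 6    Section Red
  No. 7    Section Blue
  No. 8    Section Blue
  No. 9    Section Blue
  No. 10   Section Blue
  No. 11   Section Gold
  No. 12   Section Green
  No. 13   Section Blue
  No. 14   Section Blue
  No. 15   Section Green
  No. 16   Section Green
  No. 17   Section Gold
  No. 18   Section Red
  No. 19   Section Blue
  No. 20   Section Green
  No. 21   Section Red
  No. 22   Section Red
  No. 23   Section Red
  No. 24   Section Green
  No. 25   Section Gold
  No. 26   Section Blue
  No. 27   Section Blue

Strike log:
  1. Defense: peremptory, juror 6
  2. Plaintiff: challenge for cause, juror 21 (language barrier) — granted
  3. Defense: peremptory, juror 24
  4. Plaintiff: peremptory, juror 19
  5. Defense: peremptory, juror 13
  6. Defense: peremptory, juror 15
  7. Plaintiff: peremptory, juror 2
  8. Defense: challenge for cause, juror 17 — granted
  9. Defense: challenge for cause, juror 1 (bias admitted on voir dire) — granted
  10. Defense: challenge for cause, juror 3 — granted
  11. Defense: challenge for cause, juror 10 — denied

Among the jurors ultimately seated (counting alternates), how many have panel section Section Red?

Removed: #1, #2, #3, #6, #13, #15, #17, #19, #21, #24.
Seated (13 incl. alternates): #4, #5, #7, #8, #9, #10, #11, #12, #14, #16, #18, #20, #22.
Of those, in Section Red: #5, #18, #22 → 3.

3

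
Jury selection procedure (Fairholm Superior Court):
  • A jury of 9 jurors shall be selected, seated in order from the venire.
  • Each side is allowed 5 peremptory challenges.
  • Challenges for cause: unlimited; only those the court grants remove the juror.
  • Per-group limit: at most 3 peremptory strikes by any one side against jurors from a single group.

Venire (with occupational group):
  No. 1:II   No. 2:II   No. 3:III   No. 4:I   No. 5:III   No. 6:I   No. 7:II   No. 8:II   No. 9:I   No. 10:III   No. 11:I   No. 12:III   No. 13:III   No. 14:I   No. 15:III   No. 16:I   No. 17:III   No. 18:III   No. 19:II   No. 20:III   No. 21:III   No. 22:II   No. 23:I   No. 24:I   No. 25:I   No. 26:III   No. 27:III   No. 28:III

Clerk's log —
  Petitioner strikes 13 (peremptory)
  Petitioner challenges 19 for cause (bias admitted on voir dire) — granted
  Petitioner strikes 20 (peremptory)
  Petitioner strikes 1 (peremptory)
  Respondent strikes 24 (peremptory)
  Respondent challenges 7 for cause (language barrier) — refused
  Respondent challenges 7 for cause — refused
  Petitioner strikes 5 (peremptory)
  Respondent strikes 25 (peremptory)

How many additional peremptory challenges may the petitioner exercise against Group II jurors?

1

Petitioner peremptories so far: #13, #20, #1, #5 — 4 of 5 used, 1 left overall.
Against Group II: #1 — 1 used; per-group cap 3 leaves 2.
Binding limit: min(1, 2) = 1.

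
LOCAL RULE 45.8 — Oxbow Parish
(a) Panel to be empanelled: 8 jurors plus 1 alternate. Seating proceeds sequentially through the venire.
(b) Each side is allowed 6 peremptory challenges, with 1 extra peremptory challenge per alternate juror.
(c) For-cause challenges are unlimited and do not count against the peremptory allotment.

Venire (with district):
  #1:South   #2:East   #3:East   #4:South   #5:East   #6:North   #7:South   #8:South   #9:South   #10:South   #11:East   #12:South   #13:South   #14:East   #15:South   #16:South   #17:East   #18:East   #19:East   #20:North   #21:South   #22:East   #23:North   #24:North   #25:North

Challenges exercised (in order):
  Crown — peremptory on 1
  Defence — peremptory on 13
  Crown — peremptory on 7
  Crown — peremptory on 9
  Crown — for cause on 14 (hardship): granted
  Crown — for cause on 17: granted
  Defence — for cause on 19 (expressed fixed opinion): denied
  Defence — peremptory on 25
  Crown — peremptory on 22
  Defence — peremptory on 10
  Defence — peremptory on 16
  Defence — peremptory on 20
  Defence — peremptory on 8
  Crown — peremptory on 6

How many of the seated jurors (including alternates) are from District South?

3

Removed: #1, #6, #7, #8, #9, #10, #13, #14, #16, #17, #20, #22, #25.
Seated (9 incl. alternates): #2, #3, #4, #5, #11, #12, #15, #18, #19.
Of those, in District South: #4, #12, #15 → 3.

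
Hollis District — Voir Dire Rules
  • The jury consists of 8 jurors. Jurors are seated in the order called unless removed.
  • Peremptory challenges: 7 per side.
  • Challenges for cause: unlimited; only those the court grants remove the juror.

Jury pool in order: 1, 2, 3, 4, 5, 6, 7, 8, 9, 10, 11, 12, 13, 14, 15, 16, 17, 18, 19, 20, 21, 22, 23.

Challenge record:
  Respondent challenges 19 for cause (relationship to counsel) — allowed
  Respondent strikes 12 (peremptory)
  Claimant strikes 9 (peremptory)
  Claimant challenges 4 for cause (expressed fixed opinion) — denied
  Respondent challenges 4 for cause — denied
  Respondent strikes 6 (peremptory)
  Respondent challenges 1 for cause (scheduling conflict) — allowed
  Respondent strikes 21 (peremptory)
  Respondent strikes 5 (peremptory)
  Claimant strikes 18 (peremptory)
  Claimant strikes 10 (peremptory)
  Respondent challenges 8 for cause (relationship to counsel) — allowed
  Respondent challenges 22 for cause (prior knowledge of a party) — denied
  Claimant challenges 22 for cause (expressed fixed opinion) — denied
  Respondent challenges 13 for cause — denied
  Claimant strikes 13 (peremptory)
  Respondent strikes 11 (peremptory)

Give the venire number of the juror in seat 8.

Removed: #1, #5, #6, #8, #9, #10, #11, #12, #13, #18, #19, #21. (#4, #22 stay — for-cause denied.)
Seating in order: seats 1–8 → #2, #3, #4, #7, #14, #15, #16, #17.
So seat 8 is #17.

17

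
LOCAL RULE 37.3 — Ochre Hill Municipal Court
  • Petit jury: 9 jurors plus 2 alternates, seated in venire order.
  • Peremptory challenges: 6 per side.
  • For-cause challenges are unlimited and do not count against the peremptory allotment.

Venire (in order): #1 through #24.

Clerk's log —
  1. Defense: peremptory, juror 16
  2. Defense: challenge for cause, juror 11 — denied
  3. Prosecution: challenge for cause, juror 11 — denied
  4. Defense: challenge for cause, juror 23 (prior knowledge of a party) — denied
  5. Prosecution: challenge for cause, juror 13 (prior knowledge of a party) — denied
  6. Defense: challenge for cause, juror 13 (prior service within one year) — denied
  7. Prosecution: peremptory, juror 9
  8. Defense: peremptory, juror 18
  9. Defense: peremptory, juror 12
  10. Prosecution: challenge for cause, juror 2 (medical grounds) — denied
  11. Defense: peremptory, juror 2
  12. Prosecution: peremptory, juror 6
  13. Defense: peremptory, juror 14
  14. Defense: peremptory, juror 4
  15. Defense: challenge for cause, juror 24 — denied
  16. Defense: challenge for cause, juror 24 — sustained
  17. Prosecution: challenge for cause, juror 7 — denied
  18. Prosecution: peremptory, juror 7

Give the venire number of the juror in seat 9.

17

Removed: #2, #4, #6, #7, #9, #12, #14, #16, #18, #24. (#11, #13, #23 stay — for-cause denied.)
Seating in order: seats 1–9 → #1, #3, #5, #8, #10, #11, #13, #15, #17; alternates → #19, #20.
So seat 9 is #17.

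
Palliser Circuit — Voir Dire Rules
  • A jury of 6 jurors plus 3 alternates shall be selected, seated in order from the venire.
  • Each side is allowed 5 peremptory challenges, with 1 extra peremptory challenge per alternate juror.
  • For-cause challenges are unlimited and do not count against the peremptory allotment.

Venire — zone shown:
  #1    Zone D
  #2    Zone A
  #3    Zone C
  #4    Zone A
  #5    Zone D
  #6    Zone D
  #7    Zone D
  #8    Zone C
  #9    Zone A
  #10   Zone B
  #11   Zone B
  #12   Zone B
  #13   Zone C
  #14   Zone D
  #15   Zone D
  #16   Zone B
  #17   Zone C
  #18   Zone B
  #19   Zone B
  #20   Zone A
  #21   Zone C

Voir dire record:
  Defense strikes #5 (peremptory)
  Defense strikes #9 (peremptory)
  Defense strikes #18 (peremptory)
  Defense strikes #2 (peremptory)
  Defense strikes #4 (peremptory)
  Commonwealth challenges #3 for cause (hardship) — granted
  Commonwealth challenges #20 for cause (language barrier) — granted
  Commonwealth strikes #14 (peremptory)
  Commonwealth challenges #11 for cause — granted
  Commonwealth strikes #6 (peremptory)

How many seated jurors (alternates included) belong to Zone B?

3

Removed: #2, #3, #4, #5, #6, #9, #11, #14, #18, #20.
Seated (9 incl. alternates): #1, #7, #8, #10, #12, #13, #15, #16, #17.
Of those, in Zone B: #10, #12, #16 → 3.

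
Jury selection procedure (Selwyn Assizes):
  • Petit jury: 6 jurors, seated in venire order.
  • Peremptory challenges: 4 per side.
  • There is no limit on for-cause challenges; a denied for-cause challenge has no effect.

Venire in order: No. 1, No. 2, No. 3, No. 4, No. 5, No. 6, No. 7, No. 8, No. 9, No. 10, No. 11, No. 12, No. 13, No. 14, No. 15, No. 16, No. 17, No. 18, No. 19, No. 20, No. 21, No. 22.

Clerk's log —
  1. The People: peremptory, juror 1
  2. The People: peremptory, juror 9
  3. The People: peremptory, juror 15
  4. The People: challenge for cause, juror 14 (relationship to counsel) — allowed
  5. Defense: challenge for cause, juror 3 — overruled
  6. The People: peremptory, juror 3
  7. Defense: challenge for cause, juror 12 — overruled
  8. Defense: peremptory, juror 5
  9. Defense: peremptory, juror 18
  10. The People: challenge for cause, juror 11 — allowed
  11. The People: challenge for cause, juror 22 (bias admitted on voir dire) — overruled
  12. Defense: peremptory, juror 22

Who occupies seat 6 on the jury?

Removed: #1, #3, #5, #9, #11, #14, #15, #18, #22. (#12 stays — for-cause denied.)
Seating in order: seats 1–6 → #2, #4, #6, #7, #8, #10.
So seat 6 is #10.

10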